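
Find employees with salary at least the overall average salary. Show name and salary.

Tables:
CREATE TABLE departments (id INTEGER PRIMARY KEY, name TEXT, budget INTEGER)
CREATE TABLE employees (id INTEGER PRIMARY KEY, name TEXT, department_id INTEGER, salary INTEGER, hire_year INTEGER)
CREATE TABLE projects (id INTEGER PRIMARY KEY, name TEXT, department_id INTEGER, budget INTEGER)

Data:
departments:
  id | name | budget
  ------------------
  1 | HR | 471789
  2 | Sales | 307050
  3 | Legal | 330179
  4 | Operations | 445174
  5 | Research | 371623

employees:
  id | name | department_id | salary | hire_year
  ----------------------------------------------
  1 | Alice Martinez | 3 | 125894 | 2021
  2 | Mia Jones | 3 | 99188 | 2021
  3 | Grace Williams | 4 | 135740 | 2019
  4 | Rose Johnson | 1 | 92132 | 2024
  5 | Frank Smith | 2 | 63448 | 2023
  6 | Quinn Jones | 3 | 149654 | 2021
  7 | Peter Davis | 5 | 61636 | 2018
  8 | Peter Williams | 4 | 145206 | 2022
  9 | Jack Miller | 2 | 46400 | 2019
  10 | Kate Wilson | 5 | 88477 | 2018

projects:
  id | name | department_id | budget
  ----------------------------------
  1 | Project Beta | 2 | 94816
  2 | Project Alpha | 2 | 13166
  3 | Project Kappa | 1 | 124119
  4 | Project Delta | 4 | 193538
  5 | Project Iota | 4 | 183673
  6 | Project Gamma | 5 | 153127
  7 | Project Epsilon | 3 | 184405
SELECT name, salary FROM employees WHERE salary >= (SELECT AVG(salary) FROM employees)

Execution result:
name | salary
Alice Martinez | 125894
Grace Williams | 135740
Quinn Jones | 149654
Peter Williams | 145206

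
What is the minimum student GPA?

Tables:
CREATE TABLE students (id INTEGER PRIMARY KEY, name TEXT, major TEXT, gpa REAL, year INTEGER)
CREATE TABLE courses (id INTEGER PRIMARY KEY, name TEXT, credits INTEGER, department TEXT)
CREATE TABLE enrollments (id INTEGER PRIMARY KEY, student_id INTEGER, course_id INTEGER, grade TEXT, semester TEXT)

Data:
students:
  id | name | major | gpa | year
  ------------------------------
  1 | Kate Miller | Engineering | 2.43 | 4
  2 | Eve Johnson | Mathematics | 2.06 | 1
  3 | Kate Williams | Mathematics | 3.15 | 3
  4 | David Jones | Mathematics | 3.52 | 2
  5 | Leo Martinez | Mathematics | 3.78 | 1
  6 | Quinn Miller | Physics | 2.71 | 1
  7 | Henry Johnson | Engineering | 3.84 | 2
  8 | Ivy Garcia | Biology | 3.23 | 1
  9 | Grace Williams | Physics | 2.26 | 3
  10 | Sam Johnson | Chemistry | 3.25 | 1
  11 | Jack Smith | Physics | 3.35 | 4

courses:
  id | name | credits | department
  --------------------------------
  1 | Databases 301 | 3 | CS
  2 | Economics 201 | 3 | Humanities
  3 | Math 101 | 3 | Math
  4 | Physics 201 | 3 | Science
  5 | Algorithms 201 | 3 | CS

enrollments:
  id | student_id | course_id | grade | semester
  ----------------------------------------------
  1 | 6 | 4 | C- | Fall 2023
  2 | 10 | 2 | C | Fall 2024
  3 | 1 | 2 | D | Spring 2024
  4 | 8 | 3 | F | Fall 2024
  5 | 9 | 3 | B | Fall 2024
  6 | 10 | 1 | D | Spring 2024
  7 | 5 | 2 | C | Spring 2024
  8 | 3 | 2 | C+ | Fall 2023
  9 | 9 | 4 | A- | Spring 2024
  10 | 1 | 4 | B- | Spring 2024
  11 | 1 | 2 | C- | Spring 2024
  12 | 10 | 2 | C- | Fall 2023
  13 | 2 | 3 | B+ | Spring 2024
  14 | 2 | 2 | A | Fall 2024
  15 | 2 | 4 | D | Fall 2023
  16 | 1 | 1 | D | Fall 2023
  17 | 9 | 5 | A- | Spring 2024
SELECT MIN(gpa) FROM students

Execution result:
2.06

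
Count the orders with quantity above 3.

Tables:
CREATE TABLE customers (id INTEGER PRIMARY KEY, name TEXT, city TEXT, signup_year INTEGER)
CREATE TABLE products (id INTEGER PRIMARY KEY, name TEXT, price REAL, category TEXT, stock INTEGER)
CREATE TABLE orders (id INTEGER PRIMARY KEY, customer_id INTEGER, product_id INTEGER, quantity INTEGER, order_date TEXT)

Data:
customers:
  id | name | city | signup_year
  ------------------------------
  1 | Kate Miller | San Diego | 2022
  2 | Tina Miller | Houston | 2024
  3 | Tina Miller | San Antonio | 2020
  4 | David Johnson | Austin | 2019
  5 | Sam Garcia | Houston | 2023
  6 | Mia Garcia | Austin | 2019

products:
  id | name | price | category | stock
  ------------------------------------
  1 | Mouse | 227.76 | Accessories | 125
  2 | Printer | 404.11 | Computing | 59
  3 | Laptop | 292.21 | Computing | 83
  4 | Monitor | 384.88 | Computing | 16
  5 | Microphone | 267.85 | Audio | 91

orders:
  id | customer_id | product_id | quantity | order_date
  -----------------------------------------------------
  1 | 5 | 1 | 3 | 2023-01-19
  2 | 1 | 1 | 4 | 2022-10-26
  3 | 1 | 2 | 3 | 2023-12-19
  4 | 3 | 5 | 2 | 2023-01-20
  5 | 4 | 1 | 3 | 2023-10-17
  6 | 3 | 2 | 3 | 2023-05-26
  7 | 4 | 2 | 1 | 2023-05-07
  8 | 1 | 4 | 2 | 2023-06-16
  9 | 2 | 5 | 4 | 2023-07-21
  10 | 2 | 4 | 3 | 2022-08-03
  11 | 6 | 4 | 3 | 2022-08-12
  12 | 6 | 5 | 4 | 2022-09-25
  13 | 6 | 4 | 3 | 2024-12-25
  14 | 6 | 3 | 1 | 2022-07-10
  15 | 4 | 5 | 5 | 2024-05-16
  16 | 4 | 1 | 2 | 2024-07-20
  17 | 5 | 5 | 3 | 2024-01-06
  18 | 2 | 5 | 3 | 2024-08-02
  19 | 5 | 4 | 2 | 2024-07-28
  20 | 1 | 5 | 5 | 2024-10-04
SELECT COUNT(*) FROM orders WHERE quantity > 3

Execution result:
5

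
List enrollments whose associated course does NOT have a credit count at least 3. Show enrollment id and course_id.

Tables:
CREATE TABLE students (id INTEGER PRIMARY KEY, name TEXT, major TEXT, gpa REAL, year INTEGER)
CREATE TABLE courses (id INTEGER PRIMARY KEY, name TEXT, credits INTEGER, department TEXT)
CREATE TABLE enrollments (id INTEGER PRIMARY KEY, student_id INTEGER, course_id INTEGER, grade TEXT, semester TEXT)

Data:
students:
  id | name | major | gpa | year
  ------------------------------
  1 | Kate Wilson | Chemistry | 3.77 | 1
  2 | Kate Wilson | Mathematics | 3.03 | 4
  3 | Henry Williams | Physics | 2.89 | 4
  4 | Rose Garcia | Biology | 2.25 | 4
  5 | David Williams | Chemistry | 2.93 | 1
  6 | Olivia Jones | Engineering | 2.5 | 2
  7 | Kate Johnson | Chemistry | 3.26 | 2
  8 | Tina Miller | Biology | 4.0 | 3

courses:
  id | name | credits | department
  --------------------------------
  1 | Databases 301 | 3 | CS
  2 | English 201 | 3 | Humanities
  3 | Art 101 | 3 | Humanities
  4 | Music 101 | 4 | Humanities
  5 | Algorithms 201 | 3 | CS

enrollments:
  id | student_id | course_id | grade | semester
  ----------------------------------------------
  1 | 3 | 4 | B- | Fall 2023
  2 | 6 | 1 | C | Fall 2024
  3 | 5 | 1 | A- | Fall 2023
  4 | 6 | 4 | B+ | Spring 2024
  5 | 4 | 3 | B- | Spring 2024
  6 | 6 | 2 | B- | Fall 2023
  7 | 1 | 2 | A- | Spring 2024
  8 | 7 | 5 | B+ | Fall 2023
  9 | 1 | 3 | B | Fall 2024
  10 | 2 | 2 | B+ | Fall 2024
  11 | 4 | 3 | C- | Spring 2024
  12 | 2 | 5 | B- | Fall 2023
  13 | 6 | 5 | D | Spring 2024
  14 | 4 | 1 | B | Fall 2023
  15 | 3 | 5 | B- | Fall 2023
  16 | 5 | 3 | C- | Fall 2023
SELECT id, course_id FROM enrollments WHERE course_id NOT IN (SELECT id FROM courses WHERE credits >= 3)

Execution result:
(no rows)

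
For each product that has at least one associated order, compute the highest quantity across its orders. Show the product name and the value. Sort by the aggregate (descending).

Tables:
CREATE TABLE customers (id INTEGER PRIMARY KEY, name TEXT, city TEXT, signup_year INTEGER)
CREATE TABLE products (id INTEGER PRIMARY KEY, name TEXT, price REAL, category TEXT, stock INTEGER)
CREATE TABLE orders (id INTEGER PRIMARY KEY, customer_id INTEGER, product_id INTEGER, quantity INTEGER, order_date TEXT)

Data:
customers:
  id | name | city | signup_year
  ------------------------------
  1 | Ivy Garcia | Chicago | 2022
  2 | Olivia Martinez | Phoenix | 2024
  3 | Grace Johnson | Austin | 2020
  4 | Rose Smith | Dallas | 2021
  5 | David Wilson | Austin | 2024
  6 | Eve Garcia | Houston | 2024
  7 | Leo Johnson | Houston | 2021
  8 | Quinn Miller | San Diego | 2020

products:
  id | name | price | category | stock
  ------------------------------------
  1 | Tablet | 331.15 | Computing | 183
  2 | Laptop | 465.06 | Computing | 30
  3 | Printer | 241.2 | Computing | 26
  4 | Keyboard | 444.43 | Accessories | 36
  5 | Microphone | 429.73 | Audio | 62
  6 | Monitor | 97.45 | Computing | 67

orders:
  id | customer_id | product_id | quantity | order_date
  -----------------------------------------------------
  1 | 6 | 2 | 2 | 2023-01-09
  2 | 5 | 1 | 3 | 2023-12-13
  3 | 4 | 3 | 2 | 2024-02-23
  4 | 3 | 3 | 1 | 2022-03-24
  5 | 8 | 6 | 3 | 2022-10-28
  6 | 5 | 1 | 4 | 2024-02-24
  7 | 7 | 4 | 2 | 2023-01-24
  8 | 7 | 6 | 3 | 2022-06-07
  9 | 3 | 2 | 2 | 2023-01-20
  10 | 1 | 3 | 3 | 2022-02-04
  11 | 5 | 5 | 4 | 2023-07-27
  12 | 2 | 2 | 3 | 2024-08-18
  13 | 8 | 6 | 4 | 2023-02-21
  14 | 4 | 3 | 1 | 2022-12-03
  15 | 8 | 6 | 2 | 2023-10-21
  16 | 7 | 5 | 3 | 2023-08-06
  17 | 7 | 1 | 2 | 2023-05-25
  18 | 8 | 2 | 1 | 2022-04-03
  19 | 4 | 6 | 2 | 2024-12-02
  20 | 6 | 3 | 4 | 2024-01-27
SELECT p.name, MAX(c.quantity) AS max_quantity FROM orders c JOIN products p ON c.product_id = p.id GROUP BY p.id, p.name ORDER BY max_quantity DESC

Execution result:
name | max_quantity
Tablet | 4
Printer | 4
Microphone | 4
Monitor | 4
Laptop | 3
Keyboard | 2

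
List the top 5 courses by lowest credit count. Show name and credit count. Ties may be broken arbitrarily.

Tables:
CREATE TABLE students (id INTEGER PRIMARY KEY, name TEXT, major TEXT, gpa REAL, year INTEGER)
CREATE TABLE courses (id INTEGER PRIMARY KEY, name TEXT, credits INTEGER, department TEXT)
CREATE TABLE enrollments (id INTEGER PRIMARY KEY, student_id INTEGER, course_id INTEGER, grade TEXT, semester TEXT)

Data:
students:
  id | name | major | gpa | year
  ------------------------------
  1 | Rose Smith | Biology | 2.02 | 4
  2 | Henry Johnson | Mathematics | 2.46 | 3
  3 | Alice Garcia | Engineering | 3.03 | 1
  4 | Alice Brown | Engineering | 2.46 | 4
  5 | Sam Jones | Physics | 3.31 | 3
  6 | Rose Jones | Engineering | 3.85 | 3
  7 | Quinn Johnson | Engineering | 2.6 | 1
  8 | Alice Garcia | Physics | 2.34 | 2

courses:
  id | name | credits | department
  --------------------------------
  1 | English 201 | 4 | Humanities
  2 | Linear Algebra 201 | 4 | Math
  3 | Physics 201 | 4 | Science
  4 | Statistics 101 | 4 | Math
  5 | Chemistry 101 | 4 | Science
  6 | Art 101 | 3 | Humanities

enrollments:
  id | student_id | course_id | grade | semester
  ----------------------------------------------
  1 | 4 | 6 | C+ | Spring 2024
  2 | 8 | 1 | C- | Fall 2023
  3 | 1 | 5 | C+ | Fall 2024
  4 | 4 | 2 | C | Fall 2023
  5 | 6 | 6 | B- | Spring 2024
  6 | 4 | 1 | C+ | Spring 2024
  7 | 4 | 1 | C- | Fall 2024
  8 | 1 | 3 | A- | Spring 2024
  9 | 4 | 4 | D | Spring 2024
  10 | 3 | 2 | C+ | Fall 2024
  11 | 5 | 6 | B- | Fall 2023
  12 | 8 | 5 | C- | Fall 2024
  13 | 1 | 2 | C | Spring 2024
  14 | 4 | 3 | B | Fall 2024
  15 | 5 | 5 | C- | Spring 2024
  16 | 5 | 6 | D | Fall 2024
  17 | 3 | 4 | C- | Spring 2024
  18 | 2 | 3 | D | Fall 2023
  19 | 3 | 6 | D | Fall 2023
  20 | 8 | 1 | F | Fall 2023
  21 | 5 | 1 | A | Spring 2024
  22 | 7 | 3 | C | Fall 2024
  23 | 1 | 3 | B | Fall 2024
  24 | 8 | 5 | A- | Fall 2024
SELECT name, credits FROM courses ORDER BY credits ASC LIMIT 5

Execution result:
name | credits
Art 101 | 3
English 201 | 4
Linear Algebra 201 | 4
Physics 201 | 4
Statistics 101 | 4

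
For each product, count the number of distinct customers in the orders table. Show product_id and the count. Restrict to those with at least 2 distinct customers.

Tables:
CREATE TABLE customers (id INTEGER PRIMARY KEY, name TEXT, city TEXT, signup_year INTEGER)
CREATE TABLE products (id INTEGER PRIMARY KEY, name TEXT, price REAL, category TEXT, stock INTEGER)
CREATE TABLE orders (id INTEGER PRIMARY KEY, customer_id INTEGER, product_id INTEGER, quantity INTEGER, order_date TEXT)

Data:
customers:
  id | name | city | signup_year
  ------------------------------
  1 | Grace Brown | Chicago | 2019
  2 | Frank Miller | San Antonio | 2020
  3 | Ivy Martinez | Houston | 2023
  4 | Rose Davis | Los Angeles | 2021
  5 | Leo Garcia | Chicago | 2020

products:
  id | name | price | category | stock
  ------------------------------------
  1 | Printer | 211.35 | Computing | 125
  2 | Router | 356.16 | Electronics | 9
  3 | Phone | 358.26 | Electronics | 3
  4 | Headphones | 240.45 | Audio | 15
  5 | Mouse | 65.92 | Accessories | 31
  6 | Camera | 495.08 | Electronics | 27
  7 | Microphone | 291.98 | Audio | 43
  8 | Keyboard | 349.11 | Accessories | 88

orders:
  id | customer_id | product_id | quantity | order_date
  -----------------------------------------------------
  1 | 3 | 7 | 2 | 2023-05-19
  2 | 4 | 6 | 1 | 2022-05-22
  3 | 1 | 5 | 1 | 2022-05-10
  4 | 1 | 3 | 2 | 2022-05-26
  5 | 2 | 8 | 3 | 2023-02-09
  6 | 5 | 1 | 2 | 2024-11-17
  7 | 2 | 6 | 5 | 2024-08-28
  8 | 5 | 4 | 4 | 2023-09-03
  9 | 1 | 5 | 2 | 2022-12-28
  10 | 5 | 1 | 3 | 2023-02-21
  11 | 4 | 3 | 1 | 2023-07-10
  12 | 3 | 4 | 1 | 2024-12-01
SELECT product_id, COUNT(DISTINCT customer_id) AS distinct_customer_count FROM orders GROUP BY product_id HAVING COUNT(DISTINCT customer_id) >= 2

Execution result:
product_id | distinct_customer_count
3 | 2
4 | 2
6 | 2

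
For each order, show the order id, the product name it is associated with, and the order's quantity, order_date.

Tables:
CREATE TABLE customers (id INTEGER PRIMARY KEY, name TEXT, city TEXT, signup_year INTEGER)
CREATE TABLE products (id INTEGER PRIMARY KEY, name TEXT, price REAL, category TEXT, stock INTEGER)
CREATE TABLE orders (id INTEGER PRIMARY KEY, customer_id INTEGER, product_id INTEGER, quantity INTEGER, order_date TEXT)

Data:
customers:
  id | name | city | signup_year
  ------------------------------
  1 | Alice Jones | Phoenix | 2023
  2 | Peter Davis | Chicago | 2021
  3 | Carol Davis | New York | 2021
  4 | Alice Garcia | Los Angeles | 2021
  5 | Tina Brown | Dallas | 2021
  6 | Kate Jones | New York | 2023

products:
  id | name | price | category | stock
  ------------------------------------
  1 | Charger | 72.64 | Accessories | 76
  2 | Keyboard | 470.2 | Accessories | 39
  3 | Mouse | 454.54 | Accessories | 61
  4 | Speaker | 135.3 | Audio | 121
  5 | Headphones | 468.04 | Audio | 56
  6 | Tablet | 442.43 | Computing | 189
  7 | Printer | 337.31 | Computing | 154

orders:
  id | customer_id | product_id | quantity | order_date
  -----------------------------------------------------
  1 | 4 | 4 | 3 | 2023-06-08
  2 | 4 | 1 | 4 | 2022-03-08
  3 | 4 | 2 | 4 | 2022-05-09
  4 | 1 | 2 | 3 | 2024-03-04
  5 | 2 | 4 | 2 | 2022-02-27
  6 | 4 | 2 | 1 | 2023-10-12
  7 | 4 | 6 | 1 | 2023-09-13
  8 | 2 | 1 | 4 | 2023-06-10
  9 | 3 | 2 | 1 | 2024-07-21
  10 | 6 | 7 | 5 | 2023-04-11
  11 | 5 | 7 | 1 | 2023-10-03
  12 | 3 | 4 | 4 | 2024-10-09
SELECT c.id, p.name AS product, c.quantity, c.order_date FROM orders c JOIN products p ON c.product_id = p.id

Execution result:
id | product | quantity | order_date
1 | Speaker | 3 | 2023-06-08
2 | Charger | 4 | 2022-03-08
3 | Keyboard | 4 | 2022-05-09
4 | Keyboard | 3 | 2024-03-04
5 | Speaker | 2 | 2022-02-27
6 | Keyboard | 1 | 2023-10-12
7 | Tablet | 1 | 2023-09-13
8 | Charger | 4 | 2023-06-10
9 | Keyboard | 1 | 2024-07-21
10 | Printer | 5 | 2023-04-11
11 | Printer | 1 | 2023-10-03
12 | Speaker | 4 | 2024-10-09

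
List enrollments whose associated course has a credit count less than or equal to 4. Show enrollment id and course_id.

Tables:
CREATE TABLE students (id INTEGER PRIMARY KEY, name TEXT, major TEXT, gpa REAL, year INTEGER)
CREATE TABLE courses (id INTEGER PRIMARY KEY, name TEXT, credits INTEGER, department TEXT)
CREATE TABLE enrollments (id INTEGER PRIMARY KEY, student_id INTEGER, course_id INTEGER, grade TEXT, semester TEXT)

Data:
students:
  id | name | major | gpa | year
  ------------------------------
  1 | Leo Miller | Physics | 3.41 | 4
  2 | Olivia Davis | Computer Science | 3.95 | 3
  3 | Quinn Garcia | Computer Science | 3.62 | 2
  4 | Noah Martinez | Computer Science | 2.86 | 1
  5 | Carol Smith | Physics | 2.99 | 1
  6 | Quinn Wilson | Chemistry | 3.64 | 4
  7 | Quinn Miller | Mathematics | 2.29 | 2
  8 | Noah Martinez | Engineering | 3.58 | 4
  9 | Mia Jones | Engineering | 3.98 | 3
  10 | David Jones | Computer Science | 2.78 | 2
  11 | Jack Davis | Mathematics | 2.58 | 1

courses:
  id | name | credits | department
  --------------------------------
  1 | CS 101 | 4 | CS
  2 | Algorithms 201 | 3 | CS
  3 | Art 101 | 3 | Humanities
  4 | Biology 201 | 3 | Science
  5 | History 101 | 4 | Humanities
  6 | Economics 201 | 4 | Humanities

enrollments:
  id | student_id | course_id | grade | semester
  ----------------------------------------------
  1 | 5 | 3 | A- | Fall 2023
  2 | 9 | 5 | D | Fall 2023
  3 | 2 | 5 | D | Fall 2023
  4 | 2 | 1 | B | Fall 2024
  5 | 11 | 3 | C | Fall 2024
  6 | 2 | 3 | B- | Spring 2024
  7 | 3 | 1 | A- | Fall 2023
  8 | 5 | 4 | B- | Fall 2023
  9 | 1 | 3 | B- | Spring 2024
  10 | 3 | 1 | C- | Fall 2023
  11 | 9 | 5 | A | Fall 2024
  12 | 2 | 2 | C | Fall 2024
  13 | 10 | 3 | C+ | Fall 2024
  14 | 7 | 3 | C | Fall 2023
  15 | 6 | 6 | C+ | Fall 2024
SELECT id, course_id FROM enrollments WHERE course_id IN (SELECT id FROM courses WHERE credits <= 4)

Execution result:
id | course_id
1 | 3
2 | 5
3 | 5
4 | 1
5 | 3
6 | 3
7 | 1
8 | 4
9 | 3
10 | 1
11 | 5
12 | 2
13 | 3
14 | 3
15 | 6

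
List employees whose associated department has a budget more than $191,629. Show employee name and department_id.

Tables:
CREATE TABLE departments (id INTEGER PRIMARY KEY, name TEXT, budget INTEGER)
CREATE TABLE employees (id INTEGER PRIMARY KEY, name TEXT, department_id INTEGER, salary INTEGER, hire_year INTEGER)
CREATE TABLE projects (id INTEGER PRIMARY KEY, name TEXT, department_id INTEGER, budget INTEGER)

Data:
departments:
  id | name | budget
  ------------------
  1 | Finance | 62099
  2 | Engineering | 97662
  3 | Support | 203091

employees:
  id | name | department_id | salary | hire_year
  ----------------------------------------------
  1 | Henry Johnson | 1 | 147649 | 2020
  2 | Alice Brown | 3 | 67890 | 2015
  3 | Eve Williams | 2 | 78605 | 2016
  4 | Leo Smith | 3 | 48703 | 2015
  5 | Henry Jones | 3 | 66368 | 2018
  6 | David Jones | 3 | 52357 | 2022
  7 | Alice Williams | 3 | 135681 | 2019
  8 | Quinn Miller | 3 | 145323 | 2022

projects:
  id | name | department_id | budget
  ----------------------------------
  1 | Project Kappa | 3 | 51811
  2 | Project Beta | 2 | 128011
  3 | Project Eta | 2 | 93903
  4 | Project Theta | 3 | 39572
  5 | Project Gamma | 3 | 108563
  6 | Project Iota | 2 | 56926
SELECT name, department_id FROM employees WHERE department_id IN (SELECT id FROM departments WHERE budget > 191629)

Execution result:
name | department_id
Alice Brown | 3
Leo Smith | 3
Henry Jones | 3
David Jones | 3
Alice Williams | 3
Quinn Miller | 3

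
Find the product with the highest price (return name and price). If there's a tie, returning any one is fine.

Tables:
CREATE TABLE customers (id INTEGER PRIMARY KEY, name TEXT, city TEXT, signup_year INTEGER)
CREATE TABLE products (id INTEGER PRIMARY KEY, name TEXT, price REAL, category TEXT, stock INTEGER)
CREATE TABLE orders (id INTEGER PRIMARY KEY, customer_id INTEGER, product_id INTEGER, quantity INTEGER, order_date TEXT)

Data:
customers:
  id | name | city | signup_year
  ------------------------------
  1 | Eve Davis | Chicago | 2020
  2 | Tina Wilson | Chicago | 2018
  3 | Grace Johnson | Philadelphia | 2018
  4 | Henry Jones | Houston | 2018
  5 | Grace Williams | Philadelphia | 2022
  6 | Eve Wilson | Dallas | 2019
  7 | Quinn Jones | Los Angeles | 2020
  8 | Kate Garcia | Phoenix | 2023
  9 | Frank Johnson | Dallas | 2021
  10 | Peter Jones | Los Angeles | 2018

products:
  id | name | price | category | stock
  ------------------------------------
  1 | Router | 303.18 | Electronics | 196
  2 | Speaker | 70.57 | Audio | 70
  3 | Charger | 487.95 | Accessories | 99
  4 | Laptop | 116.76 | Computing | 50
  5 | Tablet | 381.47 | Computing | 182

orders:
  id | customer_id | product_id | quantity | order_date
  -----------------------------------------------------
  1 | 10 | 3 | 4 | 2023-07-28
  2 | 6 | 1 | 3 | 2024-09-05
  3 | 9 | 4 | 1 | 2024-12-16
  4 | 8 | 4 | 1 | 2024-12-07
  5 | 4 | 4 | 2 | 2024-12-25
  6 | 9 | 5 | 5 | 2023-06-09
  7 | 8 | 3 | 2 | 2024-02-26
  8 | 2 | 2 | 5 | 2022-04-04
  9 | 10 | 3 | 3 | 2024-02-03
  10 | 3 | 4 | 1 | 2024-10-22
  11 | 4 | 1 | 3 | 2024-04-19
SELECT name, price FROM products ORDER BY price DESC LIMIT 1

Execution result:
name | price
Charger | 487.95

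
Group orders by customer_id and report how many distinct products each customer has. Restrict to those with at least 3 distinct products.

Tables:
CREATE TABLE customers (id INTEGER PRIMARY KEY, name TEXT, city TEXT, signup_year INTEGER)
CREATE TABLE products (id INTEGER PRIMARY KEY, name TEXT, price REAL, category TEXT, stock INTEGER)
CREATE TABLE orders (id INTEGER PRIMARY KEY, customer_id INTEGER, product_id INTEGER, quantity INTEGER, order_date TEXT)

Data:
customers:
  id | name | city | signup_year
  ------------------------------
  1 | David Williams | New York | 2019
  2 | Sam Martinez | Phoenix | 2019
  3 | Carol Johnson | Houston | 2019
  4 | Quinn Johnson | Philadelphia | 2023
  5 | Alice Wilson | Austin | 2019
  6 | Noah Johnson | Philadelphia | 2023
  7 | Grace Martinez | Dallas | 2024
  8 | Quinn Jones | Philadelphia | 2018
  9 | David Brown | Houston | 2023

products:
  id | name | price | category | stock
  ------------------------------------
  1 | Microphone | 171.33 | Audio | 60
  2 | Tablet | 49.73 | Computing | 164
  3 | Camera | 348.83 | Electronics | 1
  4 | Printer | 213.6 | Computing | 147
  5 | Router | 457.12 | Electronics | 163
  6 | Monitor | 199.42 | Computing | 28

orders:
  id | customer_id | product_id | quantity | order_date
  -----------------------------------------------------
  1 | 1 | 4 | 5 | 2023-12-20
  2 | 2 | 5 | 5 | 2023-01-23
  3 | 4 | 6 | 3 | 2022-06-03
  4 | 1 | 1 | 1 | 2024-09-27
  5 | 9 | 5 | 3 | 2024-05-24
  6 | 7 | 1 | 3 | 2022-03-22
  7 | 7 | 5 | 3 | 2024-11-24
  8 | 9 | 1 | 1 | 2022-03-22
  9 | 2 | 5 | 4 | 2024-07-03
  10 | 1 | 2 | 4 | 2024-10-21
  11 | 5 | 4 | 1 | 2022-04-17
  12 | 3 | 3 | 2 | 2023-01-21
SELECT customer_id, COUNT(DISTINCT product_id) AS distinct_product_count FROM orders GROUP BY customer_id HAVING COUNT(DISTINCT product_id) >= 3

Execution result:
customer_id | distinct_product_count
1 | 3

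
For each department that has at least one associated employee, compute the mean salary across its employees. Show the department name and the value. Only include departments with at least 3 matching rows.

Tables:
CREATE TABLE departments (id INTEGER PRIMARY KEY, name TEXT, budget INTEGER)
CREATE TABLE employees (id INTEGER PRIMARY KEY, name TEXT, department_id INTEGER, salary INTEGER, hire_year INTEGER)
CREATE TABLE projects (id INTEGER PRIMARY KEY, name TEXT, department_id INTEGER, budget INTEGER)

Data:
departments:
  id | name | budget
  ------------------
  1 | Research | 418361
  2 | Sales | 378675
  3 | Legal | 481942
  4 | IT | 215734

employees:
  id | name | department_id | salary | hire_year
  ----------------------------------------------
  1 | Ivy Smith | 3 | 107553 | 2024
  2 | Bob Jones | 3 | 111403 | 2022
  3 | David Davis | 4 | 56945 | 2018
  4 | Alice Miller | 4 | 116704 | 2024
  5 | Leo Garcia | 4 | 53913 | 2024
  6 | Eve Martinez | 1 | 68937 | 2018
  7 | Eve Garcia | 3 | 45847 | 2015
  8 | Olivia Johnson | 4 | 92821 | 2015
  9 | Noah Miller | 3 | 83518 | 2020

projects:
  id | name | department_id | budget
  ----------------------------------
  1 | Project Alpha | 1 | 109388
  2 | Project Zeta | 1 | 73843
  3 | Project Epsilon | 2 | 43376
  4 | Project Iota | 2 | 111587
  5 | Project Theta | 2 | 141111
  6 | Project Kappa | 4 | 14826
SELECT p.name, AVG(c.salary) AS avg_salary FROM employees c JOIN departments p ON c.department_id = p.id GROUP BY p.id, p.name HAVING COUNT(*) >= 3

Execution result:
name | avg_salary
Legal | 87080.25
IT | 80095.75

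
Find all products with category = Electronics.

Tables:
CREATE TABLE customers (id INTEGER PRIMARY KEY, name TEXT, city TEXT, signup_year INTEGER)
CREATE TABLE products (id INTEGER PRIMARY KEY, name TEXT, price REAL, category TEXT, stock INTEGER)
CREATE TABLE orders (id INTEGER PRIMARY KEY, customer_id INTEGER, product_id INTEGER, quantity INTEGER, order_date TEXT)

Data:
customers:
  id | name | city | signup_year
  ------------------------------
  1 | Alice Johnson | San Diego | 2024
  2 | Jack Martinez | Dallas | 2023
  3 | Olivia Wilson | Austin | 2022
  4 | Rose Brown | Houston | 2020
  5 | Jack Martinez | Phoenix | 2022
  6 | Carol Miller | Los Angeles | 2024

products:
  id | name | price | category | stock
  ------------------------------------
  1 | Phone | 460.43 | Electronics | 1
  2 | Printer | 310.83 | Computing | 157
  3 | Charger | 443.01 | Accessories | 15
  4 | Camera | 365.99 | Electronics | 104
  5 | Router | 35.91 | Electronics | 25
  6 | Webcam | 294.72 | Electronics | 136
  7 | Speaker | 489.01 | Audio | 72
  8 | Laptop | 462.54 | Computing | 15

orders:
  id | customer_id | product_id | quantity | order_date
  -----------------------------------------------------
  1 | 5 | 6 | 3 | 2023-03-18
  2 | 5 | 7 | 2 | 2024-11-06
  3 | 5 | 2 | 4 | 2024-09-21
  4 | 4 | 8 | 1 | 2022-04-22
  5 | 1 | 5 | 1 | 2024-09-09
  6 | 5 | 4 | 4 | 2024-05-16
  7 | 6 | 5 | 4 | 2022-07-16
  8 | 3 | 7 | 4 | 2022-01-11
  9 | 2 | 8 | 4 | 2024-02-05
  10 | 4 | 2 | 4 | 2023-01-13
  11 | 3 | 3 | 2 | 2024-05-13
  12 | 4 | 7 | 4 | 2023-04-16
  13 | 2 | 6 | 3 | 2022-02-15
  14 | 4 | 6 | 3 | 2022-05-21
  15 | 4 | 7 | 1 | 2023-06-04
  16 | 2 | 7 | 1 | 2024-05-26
SELECT name, category FROM products WHERE category = 'Electronics'

Execution result:
name | category
Phone | Electronics
Camera | Electronics
Router | Electronics
Webcam | Electronics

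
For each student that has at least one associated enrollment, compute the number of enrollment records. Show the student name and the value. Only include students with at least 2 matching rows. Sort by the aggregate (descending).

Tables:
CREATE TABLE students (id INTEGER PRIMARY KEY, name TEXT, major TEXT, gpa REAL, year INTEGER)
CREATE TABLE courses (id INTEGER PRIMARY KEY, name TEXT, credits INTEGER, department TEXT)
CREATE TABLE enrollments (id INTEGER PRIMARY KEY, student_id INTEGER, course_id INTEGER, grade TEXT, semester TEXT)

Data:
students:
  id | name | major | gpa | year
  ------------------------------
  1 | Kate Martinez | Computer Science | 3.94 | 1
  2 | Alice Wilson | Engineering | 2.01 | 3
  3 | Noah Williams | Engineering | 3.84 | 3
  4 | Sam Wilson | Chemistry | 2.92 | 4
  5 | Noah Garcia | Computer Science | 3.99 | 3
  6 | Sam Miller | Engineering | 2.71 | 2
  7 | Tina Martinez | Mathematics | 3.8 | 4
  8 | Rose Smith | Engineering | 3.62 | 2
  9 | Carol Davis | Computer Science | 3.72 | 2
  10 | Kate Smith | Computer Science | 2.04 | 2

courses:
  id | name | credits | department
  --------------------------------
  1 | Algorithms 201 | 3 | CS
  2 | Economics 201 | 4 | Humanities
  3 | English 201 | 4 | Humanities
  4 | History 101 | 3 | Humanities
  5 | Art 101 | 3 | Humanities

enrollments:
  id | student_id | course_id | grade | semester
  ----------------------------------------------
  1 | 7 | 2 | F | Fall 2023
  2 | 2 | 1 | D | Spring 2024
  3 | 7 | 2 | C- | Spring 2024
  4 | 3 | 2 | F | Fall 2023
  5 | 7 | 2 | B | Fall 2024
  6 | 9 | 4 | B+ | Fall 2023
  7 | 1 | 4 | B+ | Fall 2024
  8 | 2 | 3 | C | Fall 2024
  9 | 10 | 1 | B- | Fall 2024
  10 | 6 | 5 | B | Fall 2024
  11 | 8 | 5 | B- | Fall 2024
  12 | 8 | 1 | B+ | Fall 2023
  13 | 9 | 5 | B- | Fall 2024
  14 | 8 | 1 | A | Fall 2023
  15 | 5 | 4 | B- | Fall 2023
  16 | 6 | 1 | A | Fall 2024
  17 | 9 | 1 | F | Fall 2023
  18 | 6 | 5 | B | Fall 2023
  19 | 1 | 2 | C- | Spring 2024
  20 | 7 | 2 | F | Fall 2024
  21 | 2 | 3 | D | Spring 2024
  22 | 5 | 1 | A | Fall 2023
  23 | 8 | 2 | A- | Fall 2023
SELECT p.name, COUNT(*) AS n FROM enrollments c JOIN students p ON c.student_id = p.id GROUP BY p.id, p.name HAVING COUNT(*) >= 2 ORDER BY n DESC

Execution result:
name | n
Tina Martinez | 4
Rose Smith | 4
Alice Wilson | 3
Sam Miller | 3
Carol Davis | 3
Kate Martinez | 2
Noah Garcia | 2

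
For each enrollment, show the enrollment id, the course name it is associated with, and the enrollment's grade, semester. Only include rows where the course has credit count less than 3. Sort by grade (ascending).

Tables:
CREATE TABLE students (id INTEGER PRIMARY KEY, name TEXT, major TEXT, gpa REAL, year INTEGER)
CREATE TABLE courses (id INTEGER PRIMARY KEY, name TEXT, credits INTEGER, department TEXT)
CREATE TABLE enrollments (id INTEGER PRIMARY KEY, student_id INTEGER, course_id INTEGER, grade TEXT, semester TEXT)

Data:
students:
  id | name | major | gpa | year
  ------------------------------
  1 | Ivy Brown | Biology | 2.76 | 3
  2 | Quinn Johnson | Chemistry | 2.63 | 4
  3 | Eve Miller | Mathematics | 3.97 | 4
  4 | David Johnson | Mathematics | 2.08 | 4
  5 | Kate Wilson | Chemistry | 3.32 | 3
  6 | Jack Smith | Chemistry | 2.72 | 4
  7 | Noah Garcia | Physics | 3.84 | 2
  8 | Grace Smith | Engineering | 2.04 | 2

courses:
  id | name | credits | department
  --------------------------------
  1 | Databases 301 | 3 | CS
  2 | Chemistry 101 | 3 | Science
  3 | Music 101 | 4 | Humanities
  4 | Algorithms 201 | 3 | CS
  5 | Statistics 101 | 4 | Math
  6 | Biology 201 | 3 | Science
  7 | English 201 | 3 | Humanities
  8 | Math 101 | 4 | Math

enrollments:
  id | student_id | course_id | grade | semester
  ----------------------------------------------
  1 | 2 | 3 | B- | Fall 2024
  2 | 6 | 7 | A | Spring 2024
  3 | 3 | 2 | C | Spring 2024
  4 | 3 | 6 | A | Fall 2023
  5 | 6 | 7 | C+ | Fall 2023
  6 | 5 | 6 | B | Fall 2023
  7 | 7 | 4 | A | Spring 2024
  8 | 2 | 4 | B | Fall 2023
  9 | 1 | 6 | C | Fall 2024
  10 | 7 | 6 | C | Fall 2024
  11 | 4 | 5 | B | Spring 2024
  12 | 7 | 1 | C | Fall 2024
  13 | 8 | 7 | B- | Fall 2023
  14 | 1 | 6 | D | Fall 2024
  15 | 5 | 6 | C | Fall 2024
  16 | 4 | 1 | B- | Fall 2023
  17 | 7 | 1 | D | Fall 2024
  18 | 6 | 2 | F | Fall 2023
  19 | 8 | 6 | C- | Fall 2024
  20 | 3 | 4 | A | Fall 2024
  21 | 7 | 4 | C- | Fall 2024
SELECT c.id, p.name AS course, c.grade, c.semester FROM enrollments c JOIN courses p ON c.course_id = p.id WHERE p.credits < 3 ORDER BY c.grade ASC

Execution result:
(no rows)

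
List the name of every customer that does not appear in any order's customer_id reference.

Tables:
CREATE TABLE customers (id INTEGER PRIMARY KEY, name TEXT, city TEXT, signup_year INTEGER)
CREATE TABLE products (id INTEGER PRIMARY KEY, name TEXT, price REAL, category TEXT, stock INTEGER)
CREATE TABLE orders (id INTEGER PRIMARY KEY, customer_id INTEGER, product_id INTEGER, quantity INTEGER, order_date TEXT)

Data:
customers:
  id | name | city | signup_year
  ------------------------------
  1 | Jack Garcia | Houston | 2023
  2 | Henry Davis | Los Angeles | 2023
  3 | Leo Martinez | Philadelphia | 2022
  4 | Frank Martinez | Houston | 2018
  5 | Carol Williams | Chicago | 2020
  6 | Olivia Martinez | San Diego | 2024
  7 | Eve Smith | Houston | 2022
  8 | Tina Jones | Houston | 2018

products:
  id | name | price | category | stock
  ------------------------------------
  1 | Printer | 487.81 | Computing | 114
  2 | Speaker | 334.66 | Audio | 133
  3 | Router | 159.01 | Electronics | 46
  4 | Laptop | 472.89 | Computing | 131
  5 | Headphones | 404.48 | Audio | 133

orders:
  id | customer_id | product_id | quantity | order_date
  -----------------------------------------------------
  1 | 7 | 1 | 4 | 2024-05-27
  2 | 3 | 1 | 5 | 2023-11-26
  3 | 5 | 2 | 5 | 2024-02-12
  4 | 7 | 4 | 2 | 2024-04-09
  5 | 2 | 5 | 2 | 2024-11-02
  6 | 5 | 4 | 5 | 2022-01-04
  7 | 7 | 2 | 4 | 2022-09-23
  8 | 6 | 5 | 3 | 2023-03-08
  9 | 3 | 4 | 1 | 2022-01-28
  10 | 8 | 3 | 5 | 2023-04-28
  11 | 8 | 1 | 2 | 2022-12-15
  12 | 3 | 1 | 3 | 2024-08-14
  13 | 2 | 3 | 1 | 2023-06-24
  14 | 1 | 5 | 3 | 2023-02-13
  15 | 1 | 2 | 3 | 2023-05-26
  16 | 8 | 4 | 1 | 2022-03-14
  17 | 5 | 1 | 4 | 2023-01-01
SELECT p.name FROM customers p LEFT JOIN orders c ON c.customer_id = p.id WHERE c.id IS NULL

Execution result:
Frank Martinez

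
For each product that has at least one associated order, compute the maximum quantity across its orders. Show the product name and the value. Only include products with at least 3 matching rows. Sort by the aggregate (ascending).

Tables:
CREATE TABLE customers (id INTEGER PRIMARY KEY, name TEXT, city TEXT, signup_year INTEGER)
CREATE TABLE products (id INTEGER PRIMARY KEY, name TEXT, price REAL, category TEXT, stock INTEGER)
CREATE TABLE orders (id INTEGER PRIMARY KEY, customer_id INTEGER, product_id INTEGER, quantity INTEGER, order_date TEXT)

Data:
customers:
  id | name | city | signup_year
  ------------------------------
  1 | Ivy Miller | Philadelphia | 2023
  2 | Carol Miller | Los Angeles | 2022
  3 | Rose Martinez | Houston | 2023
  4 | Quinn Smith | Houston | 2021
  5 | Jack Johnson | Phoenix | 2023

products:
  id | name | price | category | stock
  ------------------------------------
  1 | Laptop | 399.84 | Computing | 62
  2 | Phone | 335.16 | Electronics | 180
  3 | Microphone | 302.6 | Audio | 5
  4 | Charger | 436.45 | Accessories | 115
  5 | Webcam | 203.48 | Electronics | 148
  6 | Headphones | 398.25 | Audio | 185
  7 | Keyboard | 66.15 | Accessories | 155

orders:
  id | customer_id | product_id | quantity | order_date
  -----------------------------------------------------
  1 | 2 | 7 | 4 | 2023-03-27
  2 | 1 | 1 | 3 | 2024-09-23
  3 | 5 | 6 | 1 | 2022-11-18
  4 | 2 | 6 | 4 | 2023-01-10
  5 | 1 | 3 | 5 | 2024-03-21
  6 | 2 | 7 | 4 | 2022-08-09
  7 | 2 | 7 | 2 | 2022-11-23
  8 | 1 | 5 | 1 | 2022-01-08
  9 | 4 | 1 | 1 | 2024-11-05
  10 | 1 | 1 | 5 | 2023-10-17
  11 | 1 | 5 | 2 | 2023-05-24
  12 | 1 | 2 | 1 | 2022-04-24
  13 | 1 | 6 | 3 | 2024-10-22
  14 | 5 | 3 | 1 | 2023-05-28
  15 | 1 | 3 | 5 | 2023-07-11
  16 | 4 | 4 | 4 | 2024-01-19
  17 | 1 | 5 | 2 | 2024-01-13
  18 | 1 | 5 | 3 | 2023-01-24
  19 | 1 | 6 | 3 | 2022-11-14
SELECT p.name, MAX(c.quantity) AS max_quantity FROM orders c JOIN products p ON c.product_id = p.id GROUP BY p.id, p.name HAVING COUNT(*) >= 3 ORDER BY max_quantity ASC

Execution result:
name | max_quantity
Webcam | 3
Headphones | 4
Keyboard | 4
Laptop | 5
Microphone | 5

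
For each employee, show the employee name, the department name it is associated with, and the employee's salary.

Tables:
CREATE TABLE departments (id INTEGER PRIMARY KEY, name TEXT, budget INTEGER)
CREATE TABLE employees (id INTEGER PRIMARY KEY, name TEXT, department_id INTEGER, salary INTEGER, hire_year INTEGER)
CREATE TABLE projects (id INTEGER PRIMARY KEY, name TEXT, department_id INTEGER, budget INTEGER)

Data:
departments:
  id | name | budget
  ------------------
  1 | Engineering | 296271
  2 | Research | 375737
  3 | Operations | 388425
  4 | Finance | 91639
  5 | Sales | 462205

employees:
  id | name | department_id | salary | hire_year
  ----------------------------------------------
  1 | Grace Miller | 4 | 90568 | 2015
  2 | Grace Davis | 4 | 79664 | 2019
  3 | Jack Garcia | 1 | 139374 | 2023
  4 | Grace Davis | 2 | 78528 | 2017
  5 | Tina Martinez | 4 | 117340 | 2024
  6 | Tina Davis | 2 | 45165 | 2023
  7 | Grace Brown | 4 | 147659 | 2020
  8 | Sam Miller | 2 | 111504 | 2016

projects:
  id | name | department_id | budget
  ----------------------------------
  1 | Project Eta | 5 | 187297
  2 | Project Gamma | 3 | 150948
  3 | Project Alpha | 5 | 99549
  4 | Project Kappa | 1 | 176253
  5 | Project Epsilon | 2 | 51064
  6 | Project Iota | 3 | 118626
SELECT c.name, p.name AS department, c.salary FROM employees c JOIN departments p ON c.department_id = p.id

Execution result:
name | department | salary
Grace Miller | Finance | 90568
Grace Davis | Finance | 79664
Jack Garcia | Engineering | 139374
Grace Davis | Research | 78528
Tina Martinez | Finance | 117340
Tina Davis | Research | 45165
Grace Brown | Finance | 147659
Sam Miller | Research | 111504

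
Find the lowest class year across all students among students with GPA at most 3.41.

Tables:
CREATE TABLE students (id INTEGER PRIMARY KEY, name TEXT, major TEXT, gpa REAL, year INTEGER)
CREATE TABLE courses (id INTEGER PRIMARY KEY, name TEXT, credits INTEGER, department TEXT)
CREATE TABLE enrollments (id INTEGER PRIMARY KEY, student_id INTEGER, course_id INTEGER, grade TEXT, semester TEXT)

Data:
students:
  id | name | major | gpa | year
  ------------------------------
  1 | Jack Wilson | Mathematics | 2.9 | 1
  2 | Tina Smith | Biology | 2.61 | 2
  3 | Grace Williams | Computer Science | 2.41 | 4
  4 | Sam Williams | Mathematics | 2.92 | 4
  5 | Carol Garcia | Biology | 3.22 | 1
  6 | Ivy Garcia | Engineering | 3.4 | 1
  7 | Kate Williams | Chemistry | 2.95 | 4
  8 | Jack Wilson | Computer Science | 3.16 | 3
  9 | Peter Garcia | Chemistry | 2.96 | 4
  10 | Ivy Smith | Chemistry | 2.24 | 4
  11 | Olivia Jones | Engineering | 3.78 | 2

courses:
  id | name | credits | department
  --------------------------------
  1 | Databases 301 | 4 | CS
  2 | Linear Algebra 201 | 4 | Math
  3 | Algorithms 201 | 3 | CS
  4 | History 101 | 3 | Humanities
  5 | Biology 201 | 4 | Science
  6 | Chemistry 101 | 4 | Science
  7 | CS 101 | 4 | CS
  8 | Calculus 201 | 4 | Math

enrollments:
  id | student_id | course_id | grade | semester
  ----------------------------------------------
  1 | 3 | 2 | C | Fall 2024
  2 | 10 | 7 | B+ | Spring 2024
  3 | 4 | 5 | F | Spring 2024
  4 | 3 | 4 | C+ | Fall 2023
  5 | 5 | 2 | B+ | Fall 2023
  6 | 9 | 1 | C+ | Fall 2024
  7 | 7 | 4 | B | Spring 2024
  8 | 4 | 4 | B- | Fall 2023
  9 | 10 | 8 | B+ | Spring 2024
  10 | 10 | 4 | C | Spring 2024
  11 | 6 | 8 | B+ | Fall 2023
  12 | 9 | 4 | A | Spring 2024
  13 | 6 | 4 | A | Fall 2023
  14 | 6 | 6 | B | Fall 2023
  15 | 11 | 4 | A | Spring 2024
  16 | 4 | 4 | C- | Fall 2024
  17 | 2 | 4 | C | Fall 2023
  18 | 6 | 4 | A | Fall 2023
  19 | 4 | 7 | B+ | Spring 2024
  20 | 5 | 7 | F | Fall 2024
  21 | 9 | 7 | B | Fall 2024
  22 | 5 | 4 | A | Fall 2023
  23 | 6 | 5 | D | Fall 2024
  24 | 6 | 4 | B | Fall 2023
SELECT MIN(year) FROM students WHERE gpa <= 3.41

Execution result:
1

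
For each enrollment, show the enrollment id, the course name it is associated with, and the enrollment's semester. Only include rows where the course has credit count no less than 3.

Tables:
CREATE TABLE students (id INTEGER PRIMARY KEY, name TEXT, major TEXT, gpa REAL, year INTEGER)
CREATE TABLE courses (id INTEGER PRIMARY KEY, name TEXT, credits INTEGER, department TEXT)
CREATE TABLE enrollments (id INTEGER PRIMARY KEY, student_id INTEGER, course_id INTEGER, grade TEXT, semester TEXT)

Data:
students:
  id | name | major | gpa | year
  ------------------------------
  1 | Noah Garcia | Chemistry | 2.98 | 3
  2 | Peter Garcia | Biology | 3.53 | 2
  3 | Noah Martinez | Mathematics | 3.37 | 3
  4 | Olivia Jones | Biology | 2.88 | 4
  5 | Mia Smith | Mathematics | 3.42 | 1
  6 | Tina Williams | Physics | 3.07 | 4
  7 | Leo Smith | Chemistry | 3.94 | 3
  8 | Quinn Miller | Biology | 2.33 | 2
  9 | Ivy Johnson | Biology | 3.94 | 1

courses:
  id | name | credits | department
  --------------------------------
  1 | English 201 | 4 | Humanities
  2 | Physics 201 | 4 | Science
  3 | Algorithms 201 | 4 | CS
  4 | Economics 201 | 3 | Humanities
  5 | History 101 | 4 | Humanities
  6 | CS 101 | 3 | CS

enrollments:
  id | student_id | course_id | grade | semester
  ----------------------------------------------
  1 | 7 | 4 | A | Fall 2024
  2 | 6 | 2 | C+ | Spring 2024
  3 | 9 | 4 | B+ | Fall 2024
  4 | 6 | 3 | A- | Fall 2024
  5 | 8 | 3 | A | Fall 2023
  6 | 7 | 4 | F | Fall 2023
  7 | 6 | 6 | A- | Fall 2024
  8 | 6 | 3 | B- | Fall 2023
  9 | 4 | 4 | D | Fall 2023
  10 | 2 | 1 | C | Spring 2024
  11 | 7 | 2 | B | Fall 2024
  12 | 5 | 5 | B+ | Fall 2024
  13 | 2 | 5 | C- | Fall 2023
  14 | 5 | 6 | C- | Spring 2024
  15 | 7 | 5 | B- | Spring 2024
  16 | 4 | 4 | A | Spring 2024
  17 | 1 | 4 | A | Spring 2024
SELECT c.id, p.name AS course, c.semester FROM enrollments c JOIN courses p ON c.course_id = p.id WHERE p.credits >= 3

Execution result:
id | course | semester
1 | Economics 201 | Fall 2024
2 | Physics 201 | Spring 2024
3 | Economics 201 | Fall 2024
4 | Algorithms 201 | Fall 2024
5 | Algorithms 201 | Fall 2023
6 | Economics 201 | Fall 2023
7 | CS 101 | Fall 2024
8 | Algorithms 201 | Fall 2023
9 | Economics 201 | Fall 2023
10 | English 201 | Spring 2024
11 | Physics 201 | Fall 2024
12 | History 101 | Fall 2024
13 | History 101 | Fall 2023
14 | CS 101 | Spring 2024
15 | History 101 | Spring 2024
16 | Economics 201 | Spring 2024
17 | Economics 201 | Spring 2024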